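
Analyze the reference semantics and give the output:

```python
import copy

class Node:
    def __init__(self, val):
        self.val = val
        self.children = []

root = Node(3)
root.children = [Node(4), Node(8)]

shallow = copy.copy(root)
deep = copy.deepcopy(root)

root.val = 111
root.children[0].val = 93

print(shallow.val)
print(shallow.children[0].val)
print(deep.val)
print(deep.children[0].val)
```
3
93
3
4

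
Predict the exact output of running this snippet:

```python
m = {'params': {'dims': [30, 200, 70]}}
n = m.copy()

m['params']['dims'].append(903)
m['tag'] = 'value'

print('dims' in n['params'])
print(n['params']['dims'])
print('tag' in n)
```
True
[30, 200, 70, 903]
False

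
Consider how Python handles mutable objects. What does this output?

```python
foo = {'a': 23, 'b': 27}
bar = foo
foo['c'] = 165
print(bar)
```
{'a': 23, 'b': 27, 'c': 165}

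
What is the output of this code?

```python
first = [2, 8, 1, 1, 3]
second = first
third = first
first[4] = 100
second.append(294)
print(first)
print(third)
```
[2, 8, 1, 1, 100, 294]
[2, 8, 1, 1, 100, 294]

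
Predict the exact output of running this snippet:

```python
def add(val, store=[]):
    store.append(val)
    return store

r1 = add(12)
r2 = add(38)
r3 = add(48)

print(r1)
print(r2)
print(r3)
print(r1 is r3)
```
[12, 38, 48]
[12, 38, 48]
[12, 38, 48]
True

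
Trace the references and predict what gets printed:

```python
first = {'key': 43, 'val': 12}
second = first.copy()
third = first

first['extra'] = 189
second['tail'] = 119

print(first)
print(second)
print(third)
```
{'key': 43, 'val': 12, 'extra': 189}
{'key': 43, 'val': 12, 'tail': 119}
{'key': 43, 'val': 12, 'extra': 189}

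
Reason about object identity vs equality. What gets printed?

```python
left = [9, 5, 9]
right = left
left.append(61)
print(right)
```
[9, 5, 9, 61]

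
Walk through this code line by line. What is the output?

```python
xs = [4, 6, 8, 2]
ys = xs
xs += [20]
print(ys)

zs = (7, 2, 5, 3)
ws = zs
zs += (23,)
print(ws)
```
[4, 6, 8, 2, 20]
(7, 2, 5, 3)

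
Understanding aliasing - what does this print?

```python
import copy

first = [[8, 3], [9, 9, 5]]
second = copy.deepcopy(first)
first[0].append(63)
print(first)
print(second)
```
[[8, 3, 63], [9, 9, 5]]
[[8, 3], [9, 9, 5]]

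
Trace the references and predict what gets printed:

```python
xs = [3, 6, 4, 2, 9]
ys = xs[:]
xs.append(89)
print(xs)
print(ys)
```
[3, 6, 4, 2, 9, 89]
[3, 6, 4, 2, 9]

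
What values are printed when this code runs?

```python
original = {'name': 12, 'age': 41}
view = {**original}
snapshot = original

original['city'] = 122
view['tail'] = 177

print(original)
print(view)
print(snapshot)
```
{'name': 12, 'age': 41, 'city': 122}
{'name': 12, 'age': 41, 'tail': 177}
{'name': 12, 'age': 41, 'city': 122}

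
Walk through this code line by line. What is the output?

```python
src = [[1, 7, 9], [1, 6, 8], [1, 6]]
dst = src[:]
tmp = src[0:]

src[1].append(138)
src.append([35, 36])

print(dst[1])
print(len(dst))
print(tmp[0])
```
[1, 6, 8, 138]
3
[1, 7, 9]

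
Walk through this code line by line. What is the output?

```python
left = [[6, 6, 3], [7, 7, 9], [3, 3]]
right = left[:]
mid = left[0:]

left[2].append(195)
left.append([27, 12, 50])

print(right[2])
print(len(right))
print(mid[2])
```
[3, 3, 195]
3
[3, 3, 195]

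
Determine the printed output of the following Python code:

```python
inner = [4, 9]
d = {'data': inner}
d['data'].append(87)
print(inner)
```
[4, 9, 87]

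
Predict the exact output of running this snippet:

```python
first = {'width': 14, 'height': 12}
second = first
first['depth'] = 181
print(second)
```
{'width': 14, 'height': 12, 'depth': 181}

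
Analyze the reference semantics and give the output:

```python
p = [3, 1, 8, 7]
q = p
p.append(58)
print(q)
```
[3, 1, 8, 7, 58]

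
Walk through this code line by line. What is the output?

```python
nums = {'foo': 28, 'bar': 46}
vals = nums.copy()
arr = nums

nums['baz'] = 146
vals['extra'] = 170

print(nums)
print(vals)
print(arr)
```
{'foo': 28, 'bar': 46, 'baz': 146}
{'foo': 28, 'bar': 46, 'extra': 170}
{'foo': 28, 'bar': 46, 'baz': 146}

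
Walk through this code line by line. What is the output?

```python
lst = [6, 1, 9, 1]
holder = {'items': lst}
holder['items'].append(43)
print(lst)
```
[6, 1, 9, 1, 43]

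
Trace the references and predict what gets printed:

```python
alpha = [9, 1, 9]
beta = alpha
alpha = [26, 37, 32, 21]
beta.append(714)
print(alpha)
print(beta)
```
[26, 37, 32, 21]
[9, 1, 9, 714]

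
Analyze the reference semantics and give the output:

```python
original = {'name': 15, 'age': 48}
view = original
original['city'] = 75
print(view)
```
{'name': 15, 'age': 48, 'city': 75}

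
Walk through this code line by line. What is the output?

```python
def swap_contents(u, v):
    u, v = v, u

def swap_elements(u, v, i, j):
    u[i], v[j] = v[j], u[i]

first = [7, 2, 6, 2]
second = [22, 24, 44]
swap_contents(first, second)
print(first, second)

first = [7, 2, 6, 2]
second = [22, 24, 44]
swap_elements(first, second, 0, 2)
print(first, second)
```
[7, 2, 6, 2] [22, 24, 44]
[44, 2, 6, 2] [22, 24, 7]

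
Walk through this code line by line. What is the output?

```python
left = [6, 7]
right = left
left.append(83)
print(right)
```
[6, 7, 83]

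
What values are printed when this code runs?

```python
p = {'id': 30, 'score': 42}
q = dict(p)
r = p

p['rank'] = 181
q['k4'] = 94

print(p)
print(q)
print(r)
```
{'id': 30, 'score': 42, 'rank': 181}
{'id': 30, 'score': 42, 'k4': 94}
{'id': 30, 'score': 42, 'rank': 181}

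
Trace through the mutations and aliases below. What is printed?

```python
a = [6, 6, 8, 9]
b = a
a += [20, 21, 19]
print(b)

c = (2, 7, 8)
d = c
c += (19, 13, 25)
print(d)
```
[6, 6, 8, 9, 20, 21, 19]
(2, 7, 8)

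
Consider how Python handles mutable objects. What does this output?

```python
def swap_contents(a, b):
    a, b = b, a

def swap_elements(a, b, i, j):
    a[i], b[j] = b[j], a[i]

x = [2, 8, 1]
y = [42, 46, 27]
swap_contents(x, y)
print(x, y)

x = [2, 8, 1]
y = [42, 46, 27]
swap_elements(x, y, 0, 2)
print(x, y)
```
[2, 8, 1] [42, 46, 27]
[27, 8, 1] [42, 46, 2]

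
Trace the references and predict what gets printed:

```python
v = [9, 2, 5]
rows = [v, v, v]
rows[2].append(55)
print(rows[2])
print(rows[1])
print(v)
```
[9, 2, 5, 55]
[9, 2, 5, 55]
[9, 2, 5, 55]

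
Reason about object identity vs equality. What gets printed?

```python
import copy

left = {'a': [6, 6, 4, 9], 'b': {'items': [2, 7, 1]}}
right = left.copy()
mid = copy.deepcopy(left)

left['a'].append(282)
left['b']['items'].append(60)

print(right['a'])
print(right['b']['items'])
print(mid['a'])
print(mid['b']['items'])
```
[6, 6, 4, 9, 282]
[2, 7, 1, 60]
[6, 6, 4, 9]
[2, 7, 1]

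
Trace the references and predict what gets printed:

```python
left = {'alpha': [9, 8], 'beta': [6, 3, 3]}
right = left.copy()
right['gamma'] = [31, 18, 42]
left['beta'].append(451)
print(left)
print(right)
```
{'alpha': [9, 8], 'beta': [6, 3, 3, 451]}
{'alpha': [9, 8], 'beta': [6, 3, 3, 451], 'gamma': [31, 18, 42]}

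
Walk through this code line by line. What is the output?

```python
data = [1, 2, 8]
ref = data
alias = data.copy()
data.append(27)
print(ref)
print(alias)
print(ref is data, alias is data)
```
[1, 2, 8, 27]
[1, 2, 8]
True False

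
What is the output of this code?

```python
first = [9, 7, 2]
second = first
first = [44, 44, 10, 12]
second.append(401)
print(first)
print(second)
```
[44, 44, 10, 12]
[9, 7, 2, 401]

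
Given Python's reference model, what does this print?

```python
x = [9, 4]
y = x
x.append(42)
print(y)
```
[9, 4, 42]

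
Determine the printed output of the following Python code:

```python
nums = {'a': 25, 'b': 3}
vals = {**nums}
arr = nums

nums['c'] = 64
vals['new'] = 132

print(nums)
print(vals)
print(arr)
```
{'a': 25, 'b': 3, 'c': 64}
{'a': 25, 'b': 3, 'new': 132}
{'a': 25, 'b': 3, 'c': 64}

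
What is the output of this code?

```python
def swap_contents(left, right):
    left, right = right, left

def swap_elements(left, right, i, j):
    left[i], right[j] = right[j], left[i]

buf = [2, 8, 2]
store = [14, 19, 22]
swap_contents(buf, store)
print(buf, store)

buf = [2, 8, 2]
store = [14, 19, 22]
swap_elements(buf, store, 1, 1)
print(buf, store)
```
[2, 8, 2] [14, 19, 22]
[2, 19, 2] [14, 8, 22]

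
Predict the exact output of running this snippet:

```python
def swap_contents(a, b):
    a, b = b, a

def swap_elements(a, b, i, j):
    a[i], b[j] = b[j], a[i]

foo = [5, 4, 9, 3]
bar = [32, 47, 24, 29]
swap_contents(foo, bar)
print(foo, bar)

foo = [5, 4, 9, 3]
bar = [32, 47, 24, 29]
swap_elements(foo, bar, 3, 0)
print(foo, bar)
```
[5, 4, 9, 3] [32, 47, 24, 29]
[5, 4, 9, 32] [3, 47, 24, 29]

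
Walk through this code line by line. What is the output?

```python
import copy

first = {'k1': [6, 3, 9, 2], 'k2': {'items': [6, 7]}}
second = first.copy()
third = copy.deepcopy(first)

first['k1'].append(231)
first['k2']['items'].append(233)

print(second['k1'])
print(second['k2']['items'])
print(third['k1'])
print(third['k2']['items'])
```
[6, 3, 9, 2, 231]
[6, 7, 233]
[6, 3, 9, 2]
[6, 7]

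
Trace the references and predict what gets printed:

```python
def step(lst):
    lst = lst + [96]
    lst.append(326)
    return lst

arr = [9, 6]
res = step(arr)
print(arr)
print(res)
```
[9, 6]
[9, 6, 96, 326]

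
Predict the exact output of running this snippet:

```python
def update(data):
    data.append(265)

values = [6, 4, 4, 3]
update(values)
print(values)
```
[6, 4, 4, 3, 265]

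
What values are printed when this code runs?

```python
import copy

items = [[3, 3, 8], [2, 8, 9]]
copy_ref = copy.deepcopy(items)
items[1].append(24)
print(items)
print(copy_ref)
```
[[3, 3, 8], [2, 8, 9, 24]]
[[3, 3, 8], [2, 8, 9]]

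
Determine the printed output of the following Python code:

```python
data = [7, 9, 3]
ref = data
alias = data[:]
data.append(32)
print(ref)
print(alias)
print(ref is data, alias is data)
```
[7, 9, 3, 32]
[7, 9, 3]
True False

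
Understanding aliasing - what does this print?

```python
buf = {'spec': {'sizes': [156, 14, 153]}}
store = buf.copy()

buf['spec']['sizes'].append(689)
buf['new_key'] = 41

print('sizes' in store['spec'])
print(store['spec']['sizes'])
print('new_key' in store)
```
True
[156, 14, 153, 689]
False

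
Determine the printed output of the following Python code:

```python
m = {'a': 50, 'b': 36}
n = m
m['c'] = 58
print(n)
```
{'a': 50, 'b': 36, 'c': 58}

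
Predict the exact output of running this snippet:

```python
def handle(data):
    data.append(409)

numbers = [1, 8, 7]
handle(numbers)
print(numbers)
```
[1, 8, 7, 409]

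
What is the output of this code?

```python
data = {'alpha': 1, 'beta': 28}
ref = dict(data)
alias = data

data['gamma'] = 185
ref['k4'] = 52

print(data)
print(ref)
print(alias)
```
{'alpha': 1, 'beta': 28, 'gamma': 185}
{'alpha': 1, 'beta': 28, 'k4': 52}
{'alpha': 1, 'beta': 28, 'gamma': 185}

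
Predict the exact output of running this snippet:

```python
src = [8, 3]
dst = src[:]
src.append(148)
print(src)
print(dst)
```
[8, 3, 148]
[8, 3]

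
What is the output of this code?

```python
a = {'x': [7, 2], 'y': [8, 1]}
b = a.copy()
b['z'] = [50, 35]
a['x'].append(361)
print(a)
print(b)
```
{'x': [7, 2, 361], 'y': [8, 1]}
{'x': [7, 2, 361], 'y': [8, 1], 'z': [50, 35]}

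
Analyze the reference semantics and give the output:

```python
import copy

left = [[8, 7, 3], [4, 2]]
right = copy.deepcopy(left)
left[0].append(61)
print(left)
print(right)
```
[[8, 7, 3, 61], [4, 2]]
[[8, 7, 3], [4, 2]]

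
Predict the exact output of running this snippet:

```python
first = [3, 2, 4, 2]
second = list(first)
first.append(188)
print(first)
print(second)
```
[3, 2, 4, 2, 188]
[3, 2, 4, 2]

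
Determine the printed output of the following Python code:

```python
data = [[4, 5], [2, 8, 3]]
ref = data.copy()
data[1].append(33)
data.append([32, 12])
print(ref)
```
[[4, 5], [2, 8, 3, 33]]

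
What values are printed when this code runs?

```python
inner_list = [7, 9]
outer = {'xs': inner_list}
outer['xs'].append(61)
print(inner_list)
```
[7, 9, 61]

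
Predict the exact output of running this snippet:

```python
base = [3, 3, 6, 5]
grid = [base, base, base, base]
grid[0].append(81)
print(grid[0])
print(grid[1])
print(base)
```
[3, 3, 6, 5, 81]
[3, 3, 6, 5, 81]
[3, 3, 6, 5, 81]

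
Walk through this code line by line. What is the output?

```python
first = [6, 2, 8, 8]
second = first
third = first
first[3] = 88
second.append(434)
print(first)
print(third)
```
[6, 2, 8, 88, 434]
[6, 2, 8, 88, 434]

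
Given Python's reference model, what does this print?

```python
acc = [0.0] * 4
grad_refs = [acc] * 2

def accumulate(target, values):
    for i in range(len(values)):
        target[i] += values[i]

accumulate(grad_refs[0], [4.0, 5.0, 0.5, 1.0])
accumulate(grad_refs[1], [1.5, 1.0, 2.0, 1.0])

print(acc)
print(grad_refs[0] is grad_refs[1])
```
[5.5, 6.0, 2.5, 2.0]
True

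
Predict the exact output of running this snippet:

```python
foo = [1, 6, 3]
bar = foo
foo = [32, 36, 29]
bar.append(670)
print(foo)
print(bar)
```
[32, 36, 29]
[1, 6, 3, 670]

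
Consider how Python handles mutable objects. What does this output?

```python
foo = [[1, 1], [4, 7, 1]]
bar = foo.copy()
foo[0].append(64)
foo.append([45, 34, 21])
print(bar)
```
[[1, 1, 64], [4, 7, 1]]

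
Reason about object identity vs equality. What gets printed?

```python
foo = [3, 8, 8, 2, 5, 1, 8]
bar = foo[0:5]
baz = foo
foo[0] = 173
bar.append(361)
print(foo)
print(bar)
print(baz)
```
[173, 8, 8, 2, 5, 1, 8]
[3, 8, 8, 2, 5, 361]
[173, 8, 8, 2, 5, 1, 8]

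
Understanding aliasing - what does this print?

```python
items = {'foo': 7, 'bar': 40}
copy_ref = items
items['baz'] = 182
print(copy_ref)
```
{'foo': 7, 'bar': 40, 'baz': 182}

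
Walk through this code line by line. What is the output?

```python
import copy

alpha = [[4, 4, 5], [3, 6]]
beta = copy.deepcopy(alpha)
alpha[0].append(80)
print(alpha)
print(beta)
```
[[4, 4, 5, 80], [3, 6]]
[[4, 4, 5], [3, 6]]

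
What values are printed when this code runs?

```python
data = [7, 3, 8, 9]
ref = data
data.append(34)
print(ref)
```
[7, 3, 8, 9, 34]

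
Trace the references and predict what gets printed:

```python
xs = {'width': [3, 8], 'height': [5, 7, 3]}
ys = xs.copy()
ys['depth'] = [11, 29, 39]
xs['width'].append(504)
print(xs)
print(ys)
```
{'width': [3, 8, 504], 'height': [5, 7, 3]}
{'width': [3, 8, 504], 'height': [5, 7, 3], 'depth': [11, 29, 39]}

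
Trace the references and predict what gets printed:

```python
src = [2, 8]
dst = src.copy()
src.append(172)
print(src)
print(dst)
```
[2, 8, 172]
[2, 8]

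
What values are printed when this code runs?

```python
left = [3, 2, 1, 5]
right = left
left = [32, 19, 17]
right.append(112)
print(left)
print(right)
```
[32, 19, 17]
[3, 2, 1, 5, 112]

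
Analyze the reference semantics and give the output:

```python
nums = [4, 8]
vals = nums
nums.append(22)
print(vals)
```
[4, 8, 22]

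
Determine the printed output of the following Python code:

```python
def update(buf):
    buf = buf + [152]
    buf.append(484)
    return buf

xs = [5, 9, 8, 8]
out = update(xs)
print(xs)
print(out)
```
[5, 9, 8, 8]
[5, 9, 8, 8, 152, 484]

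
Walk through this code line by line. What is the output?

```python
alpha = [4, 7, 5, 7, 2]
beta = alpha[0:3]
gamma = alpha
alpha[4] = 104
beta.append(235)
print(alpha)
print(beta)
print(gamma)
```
[4, 7, 5, 7, 104]
[4, 7, 5, 235]
[4, 7, 5, 7, 104]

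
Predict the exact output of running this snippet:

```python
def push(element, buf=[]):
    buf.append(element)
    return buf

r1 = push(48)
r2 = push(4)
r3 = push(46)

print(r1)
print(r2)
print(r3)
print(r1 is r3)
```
[48, 4, 46]
[48, 4, 46]
[48, 4, 46]
True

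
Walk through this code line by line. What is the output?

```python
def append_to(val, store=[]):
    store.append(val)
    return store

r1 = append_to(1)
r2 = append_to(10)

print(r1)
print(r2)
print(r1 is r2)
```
[1, 10]
[1, 10]
True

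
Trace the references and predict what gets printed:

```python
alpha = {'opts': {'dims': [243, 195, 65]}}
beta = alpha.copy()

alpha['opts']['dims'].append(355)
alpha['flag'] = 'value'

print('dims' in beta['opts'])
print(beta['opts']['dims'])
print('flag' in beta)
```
True
[243, 195, 65, 355]
False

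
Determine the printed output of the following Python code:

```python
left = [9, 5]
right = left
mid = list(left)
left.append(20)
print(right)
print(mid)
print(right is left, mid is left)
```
[9, 5, 20]
[9, 5]
True False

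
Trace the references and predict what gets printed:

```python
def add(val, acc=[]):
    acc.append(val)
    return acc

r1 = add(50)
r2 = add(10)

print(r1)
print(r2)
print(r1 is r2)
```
[50, 10]
[50, 10]
True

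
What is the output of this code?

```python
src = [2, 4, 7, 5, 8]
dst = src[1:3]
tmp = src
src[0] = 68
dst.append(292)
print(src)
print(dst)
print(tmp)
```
[68, 4, 7, 5, 8]
[4, 7, 292]
[68, 4, 7, 5, 8]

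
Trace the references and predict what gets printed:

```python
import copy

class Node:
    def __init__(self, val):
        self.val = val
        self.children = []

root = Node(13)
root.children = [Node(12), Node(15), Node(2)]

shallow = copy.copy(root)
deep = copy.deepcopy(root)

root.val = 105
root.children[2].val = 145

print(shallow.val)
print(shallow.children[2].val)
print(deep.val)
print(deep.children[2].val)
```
13
145
13
2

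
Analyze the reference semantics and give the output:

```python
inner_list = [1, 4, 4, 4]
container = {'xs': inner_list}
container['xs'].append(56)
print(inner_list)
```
[1, 4, 4, 4, 56]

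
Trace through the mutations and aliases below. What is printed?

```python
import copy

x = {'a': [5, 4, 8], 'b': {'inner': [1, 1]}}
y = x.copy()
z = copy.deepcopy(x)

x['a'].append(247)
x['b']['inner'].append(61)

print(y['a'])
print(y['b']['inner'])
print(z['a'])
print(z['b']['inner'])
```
[5, 4, 8, 247]
[1, 1, 61]
[5, 4, 8]
[1, 1]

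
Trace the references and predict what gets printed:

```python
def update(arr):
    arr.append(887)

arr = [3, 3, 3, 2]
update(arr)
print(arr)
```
[3, 3, 3, 2, 887]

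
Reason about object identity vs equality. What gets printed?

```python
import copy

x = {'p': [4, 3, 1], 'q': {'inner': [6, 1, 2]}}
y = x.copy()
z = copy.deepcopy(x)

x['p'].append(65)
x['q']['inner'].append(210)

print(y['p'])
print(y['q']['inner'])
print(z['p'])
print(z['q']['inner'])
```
[4, 3, 1, 65]
[6, 1, 2, 210]
[4, 3, 1]
[6, 1, 2]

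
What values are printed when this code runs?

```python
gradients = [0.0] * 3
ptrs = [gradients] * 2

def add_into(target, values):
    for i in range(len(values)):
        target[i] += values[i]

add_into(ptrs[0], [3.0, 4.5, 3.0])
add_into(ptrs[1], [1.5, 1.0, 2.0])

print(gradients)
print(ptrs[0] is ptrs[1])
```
[4.5, 5.5, 5.0]
True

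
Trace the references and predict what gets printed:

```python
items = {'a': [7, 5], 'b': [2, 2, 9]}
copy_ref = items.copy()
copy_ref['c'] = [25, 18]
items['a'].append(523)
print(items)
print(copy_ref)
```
{'a': [7, 5, 523], 'b': [2, 2, 9]}
{'a': [7, 5, 523], 'b': [2, 2, 9], 'c': [25, 18]}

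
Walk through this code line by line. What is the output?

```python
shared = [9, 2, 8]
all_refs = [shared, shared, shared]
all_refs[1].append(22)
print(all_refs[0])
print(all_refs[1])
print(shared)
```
[9, 2, 8, 22]
[9, 2, 8, 22]
[9, 2, 8, 22]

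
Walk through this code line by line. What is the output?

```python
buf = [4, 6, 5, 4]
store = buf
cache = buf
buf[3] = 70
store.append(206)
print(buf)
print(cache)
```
[4, 6, 5, 70, 206]
[4, 6, 5, 70, 206]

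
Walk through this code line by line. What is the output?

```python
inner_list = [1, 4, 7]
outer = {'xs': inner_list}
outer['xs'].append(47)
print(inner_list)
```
[1, 4, 7, 47]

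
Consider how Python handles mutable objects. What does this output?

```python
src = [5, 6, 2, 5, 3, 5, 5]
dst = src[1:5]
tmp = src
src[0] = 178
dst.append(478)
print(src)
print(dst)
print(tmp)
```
[178, 6, 2, 5, 3, 5, 5]
[6, 2, 5, 3, 478]
[178, 6, 2, 5, 3, 5, 5]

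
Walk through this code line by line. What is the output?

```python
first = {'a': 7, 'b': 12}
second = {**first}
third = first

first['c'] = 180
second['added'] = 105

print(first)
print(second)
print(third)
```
{'a': 7, 'b': 12, 'c': 180}
{'a': 7, 'b': 12, 'added': 105}
{'a': 7, 'b': 12, 'c': 180}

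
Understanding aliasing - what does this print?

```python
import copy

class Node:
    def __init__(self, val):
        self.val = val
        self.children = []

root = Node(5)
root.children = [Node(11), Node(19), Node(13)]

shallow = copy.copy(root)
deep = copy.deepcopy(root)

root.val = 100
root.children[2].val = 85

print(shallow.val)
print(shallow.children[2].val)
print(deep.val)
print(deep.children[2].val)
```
5
85
5
13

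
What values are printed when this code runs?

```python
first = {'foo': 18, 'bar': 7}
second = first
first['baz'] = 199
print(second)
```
{'foo': 18, 'bar': 7, 'baz': 199}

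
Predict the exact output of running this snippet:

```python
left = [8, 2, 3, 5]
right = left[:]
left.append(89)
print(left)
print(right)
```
[8, 2, 3, 5, 89]
[8, 2, 3, 5]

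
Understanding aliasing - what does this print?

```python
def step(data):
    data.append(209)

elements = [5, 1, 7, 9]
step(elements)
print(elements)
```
[5, 1, 7, 9, 209]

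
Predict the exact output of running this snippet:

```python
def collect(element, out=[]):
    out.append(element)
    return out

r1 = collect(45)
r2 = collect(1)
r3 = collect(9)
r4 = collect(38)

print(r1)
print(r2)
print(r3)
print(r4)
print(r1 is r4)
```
[45, 1, 9, 38]
[45, 1, 9, 38]
[45, 1, 9, 38]
[45, 1, 9, 38]
True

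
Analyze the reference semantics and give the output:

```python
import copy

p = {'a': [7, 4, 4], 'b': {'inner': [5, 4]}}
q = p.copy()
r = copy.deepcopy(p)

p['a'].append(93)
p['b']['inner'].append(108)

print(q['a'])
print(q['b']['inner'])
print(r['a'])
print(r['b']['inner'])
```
[7, 4, 4, 93]
[5, 4, 108]
[7, 4, 4]
[5, 4]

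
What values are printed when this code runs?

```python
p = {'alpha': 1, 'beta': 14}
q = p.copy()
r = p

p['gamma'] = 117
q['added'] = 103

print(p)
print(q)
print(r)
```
{'alpha': 1, 'beta': 14, 'gamma': 117}
{'alpha': 1, 'beta': 14, 'added': 103}
{'alpha': 1, 'beta': 14, 'gamma': 117}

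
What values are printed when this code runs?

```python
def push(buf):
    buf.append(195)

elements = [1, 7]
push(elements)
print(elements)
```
[1, 7, 195]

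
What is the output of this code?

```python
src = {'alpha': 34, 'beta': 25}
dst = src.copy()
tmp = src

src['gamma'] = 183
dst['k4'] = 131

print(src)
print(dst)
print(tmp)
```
{'alpha': 34, 'beta': 25, 'gamma': 183}
{'alpha': 34, 'beta': 25, 'k4': 131}
{'alpha': 34, 'beta': 25, 'gamma': 183}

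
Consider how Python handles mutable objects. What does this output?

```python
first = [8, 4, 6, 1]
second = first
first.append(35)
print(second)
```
[8, 4, 6, 1, 35]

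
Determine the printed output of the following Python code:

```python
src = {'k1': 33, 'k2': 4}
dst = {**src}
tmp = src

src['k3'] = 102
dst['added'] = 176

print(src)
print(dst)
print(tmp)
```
{'k1': 33, 'k2': 4, 'k3': 102}
{'k1': 33, 'k2': 4, 'added': 176}
{'k1': 33, 'k2': 4, 'k3': 102}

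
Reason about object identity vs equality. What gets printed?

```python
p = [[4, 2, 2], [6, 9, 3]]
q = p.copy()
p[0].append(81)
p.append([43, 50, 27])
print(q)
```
[[4, 2, 2, 81], [6, 9, 3]]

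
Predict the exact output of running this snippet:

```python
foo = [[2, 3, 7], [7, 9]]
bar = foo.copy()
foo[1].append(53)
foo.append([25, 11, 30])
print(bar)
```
[[2, 3, 7], [7, 9, 53]]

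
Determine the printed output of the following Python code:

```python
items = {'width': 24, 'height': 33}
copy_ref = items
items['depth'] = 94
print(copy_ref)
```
{'width': 24, 'height': 33, 'depth': 94}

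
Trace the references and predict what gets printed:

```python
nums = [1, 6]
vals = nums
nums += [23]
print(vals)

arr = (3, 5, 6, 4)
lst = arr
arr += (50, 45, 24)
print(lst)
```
[1, 6, 23]
(3, 5, 6, 4)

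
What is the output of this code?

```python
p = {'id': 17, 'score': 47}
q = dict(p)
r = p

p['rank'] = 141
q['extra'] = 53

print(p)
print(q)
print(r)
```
{'id': 17, 'score': 47, 'rank': 141}
{'id': 17, 'score': 47, 'extra': 53}
{'id': 17, 'score': 47, 'rank': 141}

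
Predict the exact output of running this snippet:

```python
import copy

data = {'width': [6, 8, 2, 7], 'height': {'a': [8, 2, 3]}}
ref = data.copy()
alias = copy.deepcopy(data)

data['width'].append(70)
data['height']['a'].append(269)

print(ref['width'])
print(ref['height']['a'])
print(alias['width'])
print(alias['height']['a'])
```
[6, 8, 2, 7, 70]
[8, 2, 3, 269]
[6, 8, 2, 7]
[8, 2, 3]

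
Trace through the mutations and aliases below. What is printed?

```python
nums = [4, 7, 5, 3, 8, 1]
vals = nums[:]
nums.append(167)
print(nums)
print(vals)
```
[4, 7, 5, 3, 8, 1, 167]
[4, 7, 5, 3, 8, 1]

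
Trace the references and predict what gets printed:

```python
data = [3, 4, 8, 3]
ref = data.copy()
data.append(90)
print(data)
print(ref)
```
[3, 4, 8, 3, 90]
[3, 4, 8, 3]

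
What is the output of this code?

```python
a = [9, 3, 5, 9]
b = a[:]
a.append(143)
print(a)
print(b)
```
[9, 3, 5, 9, 143]
[9, 3, 5, 9]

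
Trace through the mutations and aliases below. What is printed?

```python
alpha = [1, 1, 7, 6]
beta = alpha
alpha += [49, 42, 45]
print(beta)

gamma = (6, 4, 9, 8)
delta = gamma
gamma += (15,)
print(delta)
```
[1, 1, 7, 6, 49, 42, 45]
(6, 4, 9, 8)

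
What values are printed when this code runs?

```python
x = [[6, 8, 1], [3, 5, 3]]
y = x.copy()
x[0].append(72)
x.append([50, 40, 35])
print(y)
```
[[6, 8, 1, 72], [3, 5, 3]]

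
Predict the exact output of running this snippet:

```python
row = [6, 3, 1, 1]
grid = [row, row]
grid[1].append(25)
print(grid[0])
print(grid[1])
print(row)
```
[6, 3, 1, 1, 25]
[6, 3, 1, 1, 25]
[6, 3, 1, 1, 25]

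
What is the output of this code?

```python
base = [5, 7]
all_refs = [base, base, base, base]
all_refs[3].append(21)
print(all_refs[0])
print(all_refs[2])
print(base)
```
[5, 7, 21]
[5, 7, 21]
[5, 7, 21]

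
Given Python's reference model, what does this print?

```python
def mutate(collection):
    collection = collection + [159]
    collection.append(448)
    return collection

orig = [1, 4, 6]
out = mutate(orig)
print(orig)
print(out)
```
[1, 4, 6]
[1, 4, 6, 159, 448]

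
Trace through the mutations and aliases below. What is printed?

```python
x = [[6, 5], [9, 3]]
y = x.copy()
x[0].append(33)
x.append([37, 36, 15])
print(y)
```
[[6, 5, 33], [9, 3]]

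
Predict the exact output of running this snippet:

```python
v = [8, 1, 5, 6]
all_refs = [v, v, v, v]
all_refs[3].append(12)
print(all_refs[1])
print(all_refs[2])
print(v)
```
[8, 1, 5, 6, 12]
[8, 1, 5, 6, 12]
[8, 1, 5, 6, 12]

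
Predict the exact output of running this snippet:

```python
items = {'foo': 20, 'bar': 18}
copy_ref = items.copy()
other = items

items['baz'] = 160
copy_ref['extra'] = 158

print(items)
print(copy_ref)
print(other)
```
{'foo': 20, 'bar': 18, 'baz': 160}
{'foo': 20, 'bar': 18, 'extra': 158}
{'foo': 20, 'bar': 18, 'baz': 160}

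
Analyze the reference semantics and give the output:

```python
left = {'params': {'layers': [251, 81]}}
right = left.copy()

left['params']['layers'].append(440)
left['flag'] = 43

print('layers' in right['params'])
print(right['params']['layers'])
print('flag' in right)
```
True
[251, 81, 440]
False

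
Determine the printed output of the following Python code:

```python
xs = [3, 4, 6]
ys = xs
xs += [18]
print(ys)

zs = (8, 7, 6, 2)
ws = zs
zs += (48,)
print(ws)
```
[3, 4, 6, 18]
(8, 7, 6, 2)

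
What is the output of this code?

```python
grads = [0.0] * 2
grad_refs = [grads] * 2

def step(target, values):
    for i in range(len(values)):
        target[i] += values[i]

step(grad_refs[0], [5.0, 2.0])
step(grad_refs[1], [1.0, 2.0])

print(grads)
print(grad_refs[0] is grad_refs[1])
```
[6.0, 4.0]
True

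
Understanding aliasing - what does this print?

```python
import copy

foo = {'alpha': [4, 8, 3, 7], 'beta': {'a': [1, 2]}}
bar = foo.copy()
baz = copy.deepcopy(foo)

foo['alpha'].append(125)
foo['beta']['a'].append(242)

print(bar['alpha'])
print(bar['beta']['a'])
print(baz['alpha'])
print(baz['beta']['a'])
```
[4, 8, 3, 7, 125]
[1, 2, 242]
[4, 8, 3, 7]
[1, 2]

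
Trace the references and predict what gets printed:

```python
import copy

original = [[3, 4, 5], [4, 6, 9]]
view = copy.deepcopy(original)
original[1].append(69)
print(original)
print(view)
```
[[3, 4, 5], [4, 6, 9, 69]]
[[3, 4, 5], [4, 6, 9]]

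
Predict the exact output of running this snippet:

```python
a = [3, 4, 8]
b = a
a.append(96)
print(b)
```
[3, 4, 8, 96]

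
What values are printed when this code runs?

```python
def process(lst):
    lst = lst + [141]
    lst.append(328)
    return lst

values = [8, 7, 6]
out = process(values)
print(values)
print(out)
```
[8, 7, 6]
[8, 7, 6, 141, 328]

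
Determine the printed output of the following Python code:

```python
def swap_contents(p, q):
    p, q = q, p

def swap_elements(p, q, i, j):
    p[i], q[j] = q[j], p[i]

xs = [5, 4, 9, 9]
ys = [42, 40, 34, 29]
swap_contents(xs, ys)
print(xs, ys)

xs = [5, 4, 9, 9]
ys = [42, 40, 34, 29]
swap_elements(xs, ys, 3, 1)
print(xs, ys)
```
[5, 4, 9, 9] [42, 40, 34, 29]
[5, 4, 9, 40] [42, 9, 34, 29]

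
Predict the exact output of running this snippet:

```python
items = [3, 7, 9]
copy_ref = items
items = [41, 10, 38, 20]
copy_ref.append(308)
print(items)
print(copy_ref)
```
[41, 10, 38, 20]
[3, 7, 9, 308]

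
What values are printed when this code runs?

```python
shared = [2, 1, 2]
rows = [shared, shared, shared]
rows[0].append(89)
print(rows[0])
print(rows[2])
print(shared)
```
[2, 1, 2, 89]
[2, 1, 2, 89]
[2, 1, 2, 89]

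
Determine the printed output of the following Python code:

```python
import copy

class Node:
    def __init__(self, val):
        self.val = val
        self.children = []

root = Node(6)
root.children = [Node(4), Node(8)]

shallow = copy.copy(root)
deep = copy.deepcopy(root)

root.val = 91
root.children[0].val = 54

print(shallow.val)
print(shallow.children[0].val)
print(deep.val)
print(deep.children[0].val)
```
6
54
6
4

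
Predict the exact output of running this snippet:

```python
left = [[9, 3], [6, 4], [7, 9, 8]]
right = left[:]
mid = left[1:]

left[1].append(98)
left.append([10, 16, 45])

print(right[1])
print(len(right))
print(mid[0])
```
[6, 4, 98]
3
[6, 4, 98]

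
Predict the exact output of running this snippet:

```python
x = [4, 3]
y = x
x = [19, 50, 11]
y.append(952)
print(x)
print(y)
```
[19, 50, 11]
[4, 3, 952]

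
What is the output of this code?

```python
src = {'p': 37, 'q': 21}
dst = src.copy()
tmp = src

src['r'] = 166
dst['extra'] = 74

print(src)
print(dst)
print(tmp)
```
{'p': 37, 'q': 21, 'r': 166}
{'p': 37, 'q': 21, 'extra': 74}
{'p': 37, 'q': 21, 'r': 166}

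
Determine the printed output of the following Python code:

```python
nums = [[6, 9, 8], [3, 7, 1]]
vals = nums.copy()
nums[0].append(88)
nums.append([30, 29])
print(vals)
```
[[6, 9, 8, 88], [3, 7, 1]]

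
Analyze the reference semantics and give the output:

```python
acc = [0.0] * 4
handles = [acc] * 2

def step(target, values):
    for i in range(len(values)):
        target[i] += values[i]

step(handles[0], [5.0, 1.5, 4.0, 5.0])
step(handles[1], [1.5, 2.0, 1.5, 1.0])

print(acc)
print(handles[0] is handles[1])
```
[6.5, 3.5, 5.5, 6.0]
True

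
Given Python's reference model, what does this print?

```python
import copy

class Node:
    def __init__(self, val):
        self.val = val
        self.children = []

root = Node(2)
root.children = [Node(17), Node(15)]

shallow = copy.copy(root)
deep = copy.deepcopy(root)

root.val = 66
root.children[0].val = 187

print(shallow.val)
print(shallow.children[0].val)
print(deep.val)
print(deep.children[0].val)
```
2
187
2
17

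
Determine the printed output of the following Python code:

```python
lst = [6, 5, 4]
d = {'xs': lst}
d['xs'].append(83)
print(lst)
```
[6, 5, 4, 83]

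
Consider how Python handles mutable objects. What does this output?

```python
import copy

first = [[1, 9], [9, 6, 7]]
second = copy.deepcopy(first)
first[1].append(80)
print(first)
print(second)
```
[[1, 9], [9, 6, 7, 80]]
[[1, 9], [9, 6, 7]]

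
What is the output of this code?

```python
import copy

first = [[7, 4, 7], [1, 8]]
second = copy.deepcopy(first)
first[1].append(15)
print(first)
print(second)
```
[[7, 4, 7], [1, 8, 15]]
[[7, 4, 7], [1, 8]]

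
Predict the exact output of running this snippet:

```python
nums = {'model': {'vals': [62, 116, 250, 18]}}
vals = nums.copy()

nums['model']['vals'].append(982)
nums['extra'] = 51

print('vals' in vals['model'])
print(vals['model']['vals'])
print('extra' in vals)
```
True
[62, 116, 250, 18, 982]
False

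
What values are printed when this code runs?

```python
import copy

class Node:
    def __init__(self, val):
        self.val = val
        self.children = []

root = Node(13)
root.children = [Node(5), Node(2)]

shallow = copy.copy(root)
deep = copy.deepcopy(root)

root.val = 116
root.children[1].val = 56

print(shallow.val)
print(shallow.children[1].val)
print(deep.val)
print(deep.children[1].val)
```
13
56
13
2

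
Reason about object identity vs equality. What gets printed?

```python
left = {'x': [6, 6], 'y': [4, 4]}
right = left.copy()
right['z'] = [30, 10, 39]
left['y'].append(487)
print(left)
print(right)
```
{'x': [6, 6], 'y': [4, 4, 487]}
{'x': [6, 6], 'y': [4, 4, 487], 'z': [30, 10, 39]}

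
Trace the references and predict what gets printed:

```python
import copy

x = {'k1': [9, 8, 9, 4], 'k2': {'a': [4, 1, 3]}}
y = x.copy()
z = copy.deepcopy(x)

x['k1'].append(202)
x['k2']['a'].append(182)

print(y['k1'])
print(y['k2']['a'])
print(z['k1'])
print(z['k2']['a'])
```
[9, 8, 9, 4, 202]
[4, 1, 3, 182]
[9, 8, 9, 4]
[4, 1, 3]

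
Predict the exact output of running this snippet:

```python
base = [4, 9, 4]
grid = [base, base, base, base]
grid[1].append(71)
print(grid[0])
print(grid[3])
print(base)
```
[4, 9, 4, 71]
[4, 9, 4, 71]
[4, 9, 4, 71]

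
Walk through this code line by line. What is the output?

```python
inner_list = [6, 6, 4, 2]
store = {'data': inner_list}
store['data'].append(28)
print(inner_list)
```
[6, 6, 4, 2, 28]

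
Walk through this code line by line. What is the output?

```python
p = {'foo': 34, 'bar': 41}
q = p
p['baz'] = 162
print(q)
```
{'foo': 34, 'bar': 41, 'baz': 162}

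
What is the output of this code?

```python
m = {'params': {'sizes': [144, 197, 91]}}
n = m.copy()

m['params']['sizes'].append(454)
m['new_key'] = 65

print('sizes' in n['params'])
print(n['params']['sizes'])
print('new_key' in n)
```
True
[144, 197, 91, 454]
False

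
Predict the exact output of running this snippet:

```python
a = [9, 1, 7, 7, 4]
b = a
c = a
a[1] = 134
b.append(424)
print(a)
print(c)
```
[9, 134, 7, 7, 4, 424]
[9, 134, 7, 7, 4, 424]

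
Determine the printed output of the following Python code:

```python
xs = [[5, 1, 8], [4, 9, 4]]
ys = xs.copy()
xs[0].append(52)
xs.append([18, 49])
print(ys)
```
[[5, 1, 8, 52], [4, 9, 4]]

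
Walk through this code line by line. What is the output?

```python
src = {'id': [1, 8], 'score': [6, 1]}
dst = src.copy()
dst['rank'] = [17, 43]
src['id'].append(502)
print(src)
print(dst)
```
{'id': [1, 8, 502], 'score': [6, 1]}
{'id': [1, 8, 502], 'score': [6, 1], 'rank': [17, 43]}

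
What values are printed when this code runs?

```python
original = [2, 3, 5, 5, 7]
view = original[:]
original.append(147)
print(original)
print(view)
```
[2, 3, 5, 5, 7, 147]
[2, 3, 5, 5, 7]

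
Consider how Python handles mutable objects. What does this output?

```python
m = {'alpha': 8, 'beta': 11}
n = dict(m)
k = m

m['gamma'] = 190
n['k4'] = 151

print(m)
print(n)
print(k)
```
{'alpha': 8, 'beta': 11, 'gamma': 190}
{'alpha': 8, 'beta': 11, 'k4': 151}
{'alpha': 8, 'beta': 11, 'gamma': 190}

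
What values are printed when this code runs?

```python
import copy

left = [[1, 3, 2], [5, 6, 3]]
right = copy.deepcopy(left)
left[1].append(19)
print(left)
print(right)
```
[[1, 3, 2], [5, 6, 3, 19]]
[[1, 3, 2], [5, 6, 3]]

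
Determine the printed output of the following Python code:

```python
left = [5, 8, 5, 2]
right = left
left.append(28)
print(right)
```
[5, 8, 5, 2, 28]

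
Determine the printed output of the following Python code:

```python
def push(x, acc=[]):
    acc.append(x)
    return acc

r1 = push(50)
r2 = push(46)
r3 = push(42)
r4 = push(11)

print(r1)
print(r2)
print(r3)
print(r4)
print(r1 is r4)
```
[50, 46, 42, 11]
[50, 46, 42, 11]
[50, 46, 42, 11]
[50, 46, 42, 11]
True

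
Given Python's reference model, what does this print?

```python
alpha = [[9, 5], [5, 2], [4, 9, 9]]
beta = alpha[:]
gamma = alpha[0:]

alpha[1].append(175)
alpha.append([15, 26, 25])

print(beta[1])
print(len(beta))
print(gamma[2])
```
[5, 2, 175]
3
[4, 9, 9]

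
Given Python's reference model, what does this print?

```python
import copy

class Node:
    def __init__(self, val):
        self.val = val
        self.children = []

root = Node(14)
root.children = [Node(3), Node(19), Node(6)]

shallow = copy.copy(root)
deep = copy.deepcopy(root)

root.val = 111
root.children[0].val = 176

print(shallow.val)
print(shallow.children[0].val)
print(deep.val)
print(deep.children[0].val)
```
14
176
14
3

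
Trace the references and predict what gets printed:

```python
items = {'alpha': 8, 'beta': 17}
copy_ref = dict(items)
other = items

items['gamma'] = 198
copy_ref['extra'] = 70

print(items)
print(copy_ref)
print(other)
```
{'alpha': 8, 'beta': 17, 'gamma': 198}
{'alpha': 8, 'beta': 17, 'extra': 70}
{'alpha': 8, 'beta': 17, 'gamma': 198}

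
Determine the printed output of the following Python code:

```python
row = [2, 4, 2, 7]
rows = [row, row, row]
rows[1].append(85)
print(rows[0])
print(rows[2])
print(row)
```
[2, 4, 2, 7, 85]
[2, 4, 2, 7, 85]
[2, 4, 2, 7, 85]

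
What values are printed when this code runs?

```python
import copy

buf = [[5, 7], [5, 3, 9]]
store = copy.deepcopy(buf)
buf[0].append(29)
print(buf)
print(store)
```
[[5, 7, 29], [5, 3, 9]]
[[5, 7], [5, 3, 9]]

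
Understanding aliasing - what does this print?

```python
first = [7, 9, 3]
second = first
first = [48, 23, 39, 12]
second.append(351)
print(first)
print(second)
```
[48, 23, 39, 12]
[7, 9, 3, 351]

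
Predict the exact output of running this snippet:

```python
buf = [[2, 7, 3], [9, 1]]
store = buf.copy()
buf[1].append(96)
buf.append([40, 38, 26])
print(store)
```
[[2, 7, 3], [9, 1, 96]]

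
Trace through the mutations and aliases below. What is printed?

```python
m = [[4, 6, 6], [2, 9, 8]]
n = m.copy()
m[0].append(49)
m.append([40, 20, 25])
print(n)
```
[[4, 6, 6, 49], [2, 9, 8]]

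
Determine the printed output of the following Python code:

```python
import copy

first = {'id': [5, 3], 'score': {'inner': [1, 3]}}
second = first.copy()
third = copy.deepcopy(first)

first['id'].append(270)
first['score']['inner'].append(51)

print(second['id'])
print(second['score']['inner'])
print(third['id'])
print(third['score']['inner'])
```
[5, 3, 270]
[1, 3, 51]
[5, 3]
[1, 3]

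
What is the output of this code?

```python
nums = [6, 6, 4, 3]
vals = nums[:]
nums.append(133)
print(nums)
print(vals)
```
[6, 6, 4, 3, 133]
[6, 6, 4, 3]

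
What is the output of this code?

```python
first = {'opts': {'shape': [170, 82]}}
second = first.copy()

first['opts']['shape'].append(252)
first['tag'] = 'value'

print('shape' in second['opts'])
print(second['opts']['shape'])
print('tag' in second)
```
True
[170, 82, 252]
False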